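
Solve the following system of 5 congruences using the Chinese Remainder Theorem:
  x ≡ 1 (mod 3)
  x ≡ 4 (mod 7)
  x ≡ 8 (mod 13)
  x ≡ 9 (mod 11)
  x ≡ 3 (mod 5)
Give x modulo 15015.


Product of moduli M = 3 · 7 · 13 · 11 · 5 = 15015.
Merge one congruence at a time:
  Start: x ≡ 1 (mod 3).
  Combine with x ≡ 4 (mod 7); new modulus lcm = 21.
    Write x = 1 + 3·t and substitute into x ≡ 4 (mod 7): 3·t ≡ 4 − 1 = 3 (mod 7).
    The inverse of 3 mod 7 is 5 (since 3·5 = 15 = 2·7 + 1), so t ≡ 5·3 = 15 ≡ 1 (mod 7).
    Then x = 1 + 3·1 = 4, valid modulo lcm(3, 7) = 21: x ≡ 4 (mod 21).
  Combine with x ≡ 8 (mod 13); new modulus lcm = 273.
    Write x = 4 + 21·t and substitute into x ≡ 8 (mod 13): 21·t ≡ 8 − 4 = 4 (mod 13).
    Reduce coefficients mod 13: 8·t ≡ 4 (mod 13).
    The inverse of 8 mod 13 is 5 (since 8·5 = 40 = 3·13 + 1), so t ≡ 5·4 = 20 ≡ 7 (mod 13).
    Then x = 4 + 21·7 = 151, valid modulo lcm(21, 13) = 273: x ≡ 151 (mod 273).
  Combine with x ≡ 9 (mod 11); new modulus lcm = 3003.
    Write x = 151 + 273·t and substitute into x ≡ 9 (mod 11): 273·t ≡ 9 − 151 = -142 (mod 11).
    Reduce coefficients mod 11: 9·t ≡ 1 (mod 11).
    The inverse of 9 mod 11 is 5 (since 9·5 = 45 = 4·11 + 1), so t ≡ 5·1 = 5 ≡ 5 (mod 11).
    Then x = 151 + 273·5 = 1516, valid modulo lcm(273, 11) = 3003: x ≡ 1516 (mod 3003).
  Combine with x ≡ 3 (mod 5); new modulus lcm = 15015.
    Write x = 1516 + 3003·t and substitute into x ≡ 3 (mod 5): 3003·t ≡ 3 − 1516 = -1513 (mod 5).
    Reduce coefficients mod 5: 3·t ≡ 2 (mod 5).
    The inverse of 3 mod 5 is 2 (since 3·2 = 6 = 1·5 + 1), so t ≡ 2·2 = 4 ≡ 4 (mod 5).
    Then x = 1516 + 3003·4 = 13528, valid modulo lcm(3003, 5) = 15015: x ≡ 13528 (mod 15015).
Verify against each original: 13528 mod 3 = 1, 13528 mod 7 = 4, 13528 mod 13 = 8, 13528 mod 11 = 9, 13528 mod 5 = 3.

x ≡ 13528 (mod 15015).


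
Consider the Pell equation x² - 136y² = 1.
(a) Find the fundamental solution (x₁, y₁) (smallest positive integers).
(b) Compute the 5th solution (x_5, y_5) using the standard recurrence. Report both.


Step 1: Find the fundamental solution (x₁, y₁) of x² - 136y² = 1.
  Expand √136 as a continued fraction. a₀ = ⌊√136⌋ = 11; iterate m_{k+1} = d_k·a_k − m_k, d_{k+1} = (136 − m_{k+1}²)/d_k, a_{k+1} = ⌊(a₀ + m_{k+1})/d_{k+1}⌋ (starting m₀ = 0, d₀ = 1), with convergents p_k = a_k·p_{k-1} + p_{k-2}, q_k = a_k·q_{k-1} + q_{k-2} (p₋₁ = 1, q₋₁ = 0):
  k = 0: a₀ = 11; p₀/q₀ = 11/1; p₀² − 136·q₀² = 121 − 136 = -15.
  k = 1: m = 11, d = 15, a = ⌊(11 + 11)/15⌋ = 1; p/q = (1·11 + 1)/(1·1 + 0) = 12/1; p² − 136·q² = 144 − 136 = 8.
  k = 2: m = 4, d = 8, a = ⌊(11 + 4)/8⌋ = 1; p/q = (1·12 + 11)/(1·1 + 1) = 23/2; p² − 136·q² = 529 − 544 = -15.
  k = 3: m = 4, d = 15, a = ⌊(11 + 4)/15⌋ = 1; p/q = (1·23 + 12)/(1·2 + 1) = 35/3; p² − 136·q² = 1225 − 1224 = 1.
  The first convergent with p² − 136·q² = 1 gives the fundamental solution (x₁, y₁) = (35, 3).
Step 2: Apply the recurrence (x_{n+1}, y_{n+1}) = (x₁x_n + 136y₁y_n, x₁y_n + y₁x_n) repeatedly.
  From (x_1, y_1) = (35, 3): x_2 = 35·35 + 136·3·3 = 2449; y_2 = 35·3 + 3·35 = 210.
  From (x_2, y_2) = (2449, 210): x_3 = 35·2449 + 136·3·210 = 171395; y_3 = 35·210 + 3·2449 = 14697.
  From (x_3, y_3) = (171395, 14697): x_4 = 35·171395 + 136·3·14697 = 11995201; y_4 = 35·14697 + 3·171395 = 1028580.
  From (x_4, y_4) = (11995201, 1028580): x_5 = 35·11995201 + 136·3·1028580 = 839492675; y_5 = 35·1028580 + 3·11995201 = 71985903.
Step 3: Verify x_5² - 136·y_5² = 704747951378655625 - 704747951378655624 = 1 (should be 1). ✓

(x_1, y_1) = (35, 3); (x_5, y_5) = (839492675, 71985903).


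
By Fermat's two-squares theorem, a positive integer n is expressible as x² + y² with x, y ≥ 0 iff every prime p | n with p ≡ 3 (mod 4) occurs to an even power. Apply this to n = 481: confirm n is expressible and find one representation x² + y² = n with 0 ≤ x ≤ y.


Step 1: Factor n = 481 = 13 · 37.
Step 2: Check the mod-4 condition on each prime factor: 13 ≡ 1 (mod 4), exponent 1; 37 ≡ 1 (mod 4), exponent 1.
All primes ≡ 3 (mod 4) appear to even exponent (or don't appear), so by the two-squares theorem n IS expressible as a sum of two squares.
Step 3: Build a representation. Here n = 13 · 37 is a product of primes ≡ 1 (mod 4). Each prime p ≡ 1 (mod 4) is itself a sum of two squares; find a² by testing p − a² for a perfect square:
  13: 13 − 1² = 12, 13 − 2² = 9 = 3² ⇒ 13 = 2² + 3².
  37: 37 − 1² = 36 = 6² ⇒ 37 = 1² + 6².
  Combine using the Brahmagupta–Fibonacci identity (a² + b²)(c² + d²) = (ac − bd)² + (ad + bc)² = (ac + bd)² + (ad − bc)²:
  13 · 37 = 481: from (2² + 3²)(1² + 6²), take (2·1 − 3·6, 2·6 + 3·1) = (2 − 18, 12 + 3) = (-16, 15); dropping signs (only squares matter) gives (16, 15); check 16² + 15² = 256 + 225 = 481 ✓.
Step 4: Order so x ≤ y and verify: 15² + 16² = 225 + 256 = 481 = n. ✓

n = 481 = 15² + 16² (one valid representation with x ≤ y).


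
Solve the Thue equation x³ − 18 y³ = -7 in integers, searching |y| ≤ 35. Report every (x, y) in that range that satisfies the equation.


The equation is x³ - 18y³ = -7. For fixed y, x³ = 18·y³ − 7, so a solution requires the RHS to be a perfect cube.
Strategy: iterate y from -35 to 35, compute RHS = 18·y³ − 7, and check whether it is a (positive or negative) perfect cube.
Check small values of y:
  y = 0: RHS = -7 is not a perfect cube.
  y = 1: RHS = 11 is not a perfect cube.
  y = -1: RHS = -25 is not a perfect cube.
  y = 2: RHS = 137 is not a perfect cube.
  y = -2: RHS = -151 is not a perfect cube.
  y = 3: RHS = 479 is not a perfect cube.
  y = -3: RHS = -493 is not a perfect cube.
Continuing the search up to |y| = 35 finds no solutions either.
No (x, y) in the scanned range satisfies the equation.

No integer solutions with |y| ≤ 35.


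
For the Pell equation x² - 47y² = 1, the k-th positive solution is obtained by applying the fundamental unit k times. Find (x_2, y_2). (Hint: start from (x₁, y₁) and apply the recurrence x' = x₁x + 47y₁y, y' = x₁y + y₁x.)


Step 1: Find the fundamental solution (x₁, y₁) of x² - 47y² = 1.
  Expand √47 as a continued fraction. a₀ = ⌊√47⌋ = 6; iterate m_{k+1} = d_k·a_k − m_k, d_{k+1} = (47 − m_{k+1}²)/d_k, a_{k+1} = ⌊(a₀ + m_{k+1})/d_{k+1}⌋ (starting m₀ = 0, d₀ = 1), with convergents p_k = a_k·p_{k-1} + p_{k-2}, q_k = a_k·q_{k-1} + q_{k-2} (p₋₁ = 1, q₋₁ = 0):
  k = 0: a₀ = 6; p₀/q₀ = 6/1; p₀² − 47·q₀² = 36 − 47 = -11.
  k = 1: m = 6, d = 11, a = ⌊(6 + 6)/11⌋ = 1; p/q = (1·6 + 1)/(1·1 + 0) = 7/1; p² − 47·q² = 49 − 47 = 2.
  k = 2: m = 5, d = 2, a = ⌊(6 + 5)/2⌋ = 5; p/q = (5·7 + 6)/(5·1 + 1) = 41/6; p² − 47·q² = 1681 − 1692 = -11.
  k = 3: m = 5, d = 11, a = ⌊(6 + 5)/11⌋ = 1; p/q = (1·41 + 7)/(1·6 + 1) = 48/7; p² − 47·q² = 2304 − 2303 = 1.
  The first convergent with p² − 47·q² = 1 gives the fundamental solution (x₁, y₁) = (48, 7).
Step 2: Apply the recurrence (x_{n+1}, y_{n+1}) = (x₁x_n + 47y₁y_n, x₁y_n + y₁x_n) repeatedly.
  From (x_1, y_1) = (48, 7): x_2 = 48·48 + 47·7·7 = 4607; y_2 = 48·7 + 7·48 = 672.
Step 3: Verify x_2² - 47·y_2² = 21224449 - 21224448 = 1 (should be 1). ✓

(x_1, y_1) = (48, 7); (x_2, y_2) = (4607, 672).


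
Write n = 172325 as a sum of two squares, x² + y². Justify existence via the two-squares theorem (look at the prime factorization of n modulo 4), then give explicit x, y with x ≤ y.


Step 1: Factor n = 172325 = 5^2 · 61 · 113.
Step 2: Check the mod-4 condition on each prime factor: 5 ≡ 1 (mod 4), exponent 2; 61 ≡ 1 (mod 4), exponent 1; 113 ≡ 1 (mod 4), exponent 1.
All primes ≡ 3 (mod 4) appear to even exponent (or don't appear), so by the two-squares theorem n IS expressible as a sum of two squares.
Step 3: Build a representation. Group n = k² · m with k = 5 and m = 61 · 113 = 6893 (a product of primes ≡ 1 (mod 4)); a representation of m scales to one of n via (k·x)² + (k·y)² = k²(x² + y²). Each prime p ≡ 1 (mod 4) is itself a sum of two squares; find a² by testing p − a² for a perfect square:
  61: 61 − 1² = 60, 61 − 2² = 57, 61 − 3² = 52, 61 − 4² = 45, 61 − 5² = 36 = 6² ⇒ 61 = 5² + 6².
  113: 113 − 1² = 112, 113 − 2² = 109, 113 − 3² = 104, 113 − 4² = 97, 113 − 5² = 88, 113 − 6² = 77, 113 − 7² = 64 = 8² ⇒ 113 = 7² + 8².
  Combine using the Brahmagupta–Fibonacci identity (a² + b²)(c² + d²) = (ac − bd)² + (ad + bc)² = (ac + bd)² + (ad − bc)²:
  61 · 113 = 6893: from (5² + 6²)(7² + 8²), take (5·7 − 6·8, 5·8 + 6·7) = (35 − 48, 40 + 42) = (-13, 82); dropping signs (only squares matter) gives (13, 82); check 13² + 82² = 169 + 6724 = 6893 ✓.
  Scale by k = 5: (5·13, 5·82) = (65, 410).
Step 4: Order so x ≤ y and verify: 65² + 410² = 4225 + 168100 = 172325 = n. ✓

n = 172325 = 65² + 410² (one valid representation with x ≤ y).


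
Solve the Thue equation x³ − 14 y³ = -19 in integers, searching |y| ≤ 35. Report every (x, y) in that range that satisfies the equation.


The equation is x³ - 14y³ = -19. For fixed y, x³ = 14·y³ − 19, so a solution requires the RHS to be a perfect cube.
Strategy: iterate y from -35 to 35, compute RHS = 14·y³ − 19, and check whether it is a (positive or negative) perfect cube.
Check small values of y:
  y = 0: RHS = -19 is not a perfect cube.
  y = 1: RHS = -5 is not a perfect cube.
  y = -1: RHS = -33 is not a perfect cube.
  y = 2: RHS = 93 is not a perfect cube.
  y = -2: RHS = -131 is not a perfect cube.
  y = 3: RHS = 359 is not a perfect cube.
  y = -3: RHS = -397 is not a perfect cube.
Continuing the search up to |y| = 35 finds no solutions either.
No (x, y) in the scanned range satisfies the equation.

No integer solutions with |y| ≤ 35.


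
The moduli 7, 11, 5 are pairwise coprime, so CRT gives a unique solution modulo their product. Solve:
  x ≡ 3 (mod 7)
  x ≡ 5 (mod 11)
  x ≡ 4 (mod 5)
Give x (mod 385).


Moduli 7, 11, 5 are pairwise coprime; by CRT there is a unique solution modulo M = 7 · 11 · 5 = 385.
Solve pairwise, accumulating the modulus:
  Start with x ≡ 3 (mod 7).
  Combine with x ≡ 5 (mod 11): since gcd(7, 11) = 1, we get a unique residue mod 77.
    Write x = 3 + 7·t and substitute into x ≡ 5 (mod 11): 7·t ≡ 5 − 3 = 2 (mod 11).
    The inverse of 7 mod 11 is 8 (since 7·8 = 56 = 5·11 + 1), so t ≡ 8·2 = 16 ≡ 5 (mod 11).
    Then x = 3 + 7·5 = 38, valid modulo lcm(7, 11) = 77: x ≡ 38 (mod 77).
  Combine with x ≡ 4 (mod 5): since gcd(77, 5) = 1, we get a unique residue mod 385.
    Write x = 38 + 77·t and substitute into x ≡ 4 (mod 5): 77·t ≡ 4 − 38 = -34 (mod 5).
    Reduce coefficients mod 5: 2·t ≡ 1 (mod 5).
    The inverse of 2 mod 5 is 3 (since 2·3 = 6 = 1·5 + 1), so t ≡ 3·1 = 3 ≡ 3 (mod 5).
    Then x = 38 + 77·3 = 269, valid modulo lcm(77, 5) = 385: x ≡ 269 (mod 385).
Verify: 269 mod 7 = 3 ✓, 269 mod 11 = 5 ✓, 269 mod 5 = 4 ✓.

x ≡ 269 (mod 385).


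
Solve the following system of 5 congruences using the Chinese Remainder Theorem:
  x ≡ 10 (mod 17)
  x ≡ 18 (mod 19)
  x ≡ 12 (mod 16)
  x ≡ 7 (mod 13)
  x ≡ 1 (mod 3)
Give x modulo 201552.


Product of moduli M = 17 · 19 · 16 · 13 · 3 = 201552.
Merge one congruence at a time:
  Start: x ≡ 10 (mod 17).
  Combine with x ≡ 18 (mod 19); new modulus lcm = 323.
    Write x = 10 + 17·t and substitute into x ≡ 18 (mod 19): 17·t ≡ 18 − 10 = 8 (mod 19).
    The inverse of 17 mod 19 is 9 (since 17·9 = 153 = 8·19 + 1), so t ≡ 9·8 = 72 ≡ 15 (mod 19).
    Then x = 10 + 17·15 = 265, valid modulo lcm(17, 19) = 323: x ≡ 265 (mod 323).
  Combine with x ≡ 12 (mod 16); new modulus lcm = 5168.
    Write x = 265 + 323·t and substitute into x ≡ 12 (mod 16): 323·t ≡ 12 − 265 = -253 (mod 16).
    Reduce coefficients mod 16: 3·t ≡ 3 (mod 16).
    The inverse of 3 mod 16 is 11 (since 3·11 = 33 = 2·16 + 1), so t ≡ 11·3 = 33 ≡ 1 (mod 16).
    Then x = 265 + 323·1 = 588, valid modulo lcm(323, 16) = 5168: x ≡ 588 (mod 5168).
  Combine with x ≡ 7 (mod 13); new modulus lcm = 67184.
    Write x = 588 + 5168·t and substitute into x ≡ 7 (mod 13): 5168·t ≡ 7 − 588 = -581 (mod 13).
    Reduce coefficients mod 13: 7·t ≡ 4 (mod 13).
    The inverse of 7 mod 13 is 2 (since 7·2 = 14 = 1·13 + 1), so t ≡ 2·4 = 8 ≡ 8 (mod 13).
    Then x = 588 + 5168·8 = 41932, valid modulo lcm(5168, 13) = 67184: x ≡ 41932 (mod 67184).
  Combine with x ≡ 1 (mod 3); new modulus lcm = 201552.
    Write x = 41932 + 67184·t and substitute into x ≡ 1 (mod 3): 67184·t ≡ 1 − 41932 = -41931 (mod 3).
    Reduce coefficients mod 3: 2·t ≡ 0 (mod 3).
    The inverse of 2 mod 3 is 2 (since 2·2 = 4 = 1·3 + 1), so t ≡ 2·0 = 0 ≡ 0 (mod 3).
    Then x = 41932 + 67184·0 = 41932, valid modulo lcm(67184, 3) = 201552: x ≡ 41932 (mod 201552).
Verify against each original: 41932 mod 17 = 10, 41932 mod 19 = 18, 41932 mod 16 = 12, 41932 mod 13 = 7, 41932 mod 3 = 1.

x ≡ 41932 (mod 201552).


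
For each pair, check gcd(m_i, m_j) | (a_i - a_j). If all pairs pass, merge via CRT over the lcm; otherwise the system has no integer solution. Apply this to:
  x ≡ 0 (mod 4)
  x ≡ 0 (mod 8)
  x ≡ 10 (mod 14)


Moduli 4, 8, 14 are not pairwise coprime, so CRT works modulo lcm(m_i) when all pairwise compatibility conditions hold.
Pairwise compatibility: gcd(m_i, m_j) must divide a_i - a_j for every pair.
Merge one congruence at a time:
  Start: x ≡ 0 (mod 4).
  Combine with x ≡ 0 (mod 8): gcd(4, 8) = 4; 0 - 0 = 0, which IS divisible by 4, so compatible.
    Write x = 0 + 4·t and substitute into x ≡ 0 (mod 8): 4·t ≡ 0 − 0 = 0 (mod 8).
    Divide the congruence (and modulus) by g = 4: 1·t ≡ 0 (mod 2).
    So t ≡ 0 (mod 2).
    Then x = 0 + 4·0 = 0, valid modulo lcm(4, 8) = 8: x ≡ 0 (mod 8).
  Combine with x ≡ 10 (mod 14): gcd(8, 14) = 2; 10 - 0 = 10, which IS divisible by 2, so compatible.
    Write x = 0 + 8·t and substitute into x ≡ 10 (mod 14): 8·t ≡ 10 − 0 = 10 (mod 14).
    Divide the congruence (and modulus) by g = 2: 4·t ≡ 5 (mod 7).
    The inverse of 4 mod 7 is 2 (since 4·2 = 8 = 1·7 + 1), so t ≡ 2·5 = 10 ≡ 3 (mod 7).
    Then x = 0 + 8·3 = 24, valid modulo lcm(8, 14) = 56: x ≡ 24 (mod 56).
Verify: 24 mod 4 = 0, 24 mod 8 = 0, 24 mod 14 = 10.

x ≡ 24 (mod 56).


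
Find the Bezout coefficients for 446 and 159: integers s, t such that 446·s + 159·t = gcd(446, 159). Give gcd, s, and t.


Euclidean algorithm on (446, 159) — divide until remainder is 0:
  446 = 2 · 159 + 128
  159 = 1 · 128 + 31
  128 = 4 · 31 + 4
  31 = 7 · 4 + 3
  4 = 1 · 3 + 1
  3 = 3 · 1 + 0
gcd(446, 159) = 1.
Track Bezout coefficients alongside the remainders: start with r₀ = 446 = a·1 + b·0 (s = 1, t = 0) and r₁ = 159 = a·0 + b·1 (s = 0, t = 1); each new remainder r_{k+1} = r_{k-1} − q_k·r_k inherits s_{k+1} = s_{k-1} − q_k·s_k, t_{k+1} = t_{k-1} − q_k·t_k, so r_k = a·s_k + b·t_k at every step:
  q = 2: r = 128, s = 1 − 2·0 = 1, t = 0 − 2·1 = -2  (check: 446·1 + 159·(-2) = 128)
  q = 1: r = 31, s = 0 − 1·1 = -1, t = 1 − 1·(-2) = 3  (check: 446·(-1) + 159·3 = 31)
  q = 4: r = 4, s = 1 − 4·(-1) = 5, t = -2 − 4·3 = -14  (check: 446·5 + 159·(-14) = 4)
  q = 7: r = 3, s = -1 − 7·5 = -36, t = 3 − 7·(-14) = 101  (check: 446·(-36) + 159·101 = 3)
  q = 1: r = 1, s = 5 − 1·(-36) = 41, t = -14 − 1·101 = -115  (check: 446·41 + 159·(-115) = 1)
The row with r = 1 (the gcd) gives the Bezout coefficients s = 41, t = -115.
Result: 446 · (41) + 159 · (-115) = 1.

gcd(446, 159) = 1; s = 41, t = -115 (check: 446·41 + 159·(-115) = 1).


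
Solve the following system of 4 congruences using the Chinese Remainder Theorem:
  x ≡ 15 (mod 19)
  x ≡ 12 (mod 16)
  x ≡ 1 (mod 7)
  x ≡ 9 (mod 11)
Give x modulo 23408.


Product of moduli M = 19 · 16 · 7 · 11 = 23408.
Merge one congruence at a time:
  Start: x ≡ 15 (mod 19).
  Combine with x ≡ 12 (mod 16); new modulus lcm = 304.
    Write x = 15 + 19·t and substitute into x ≡ 12 (mod 16): 19·t ≡ 12 − 15 = -3 (mod 16).
    Reduce coefficients mod 16: 3·t ≡ 13 (mod 16).
    The inverse of 3 mod 16 is 11 (since 3·11 = 33 = 2·16 + 1), so t ≡ 11·13 = 143 ≡ 15 (mod 16).
    Then x = 15 + 19·15 = 300, valid modulo lcm(19, 16) = 304: x ≡ 300 (mod 304).
  Combine with x ≡ 1 (mod 7); new modulus lcm = 2128.
    Write x = 300 + 304·t and substitute into x ≡ 1 (mod 7): 304·t ≡ 1 − 300 = -299 (mod 7).
    Reduce coefficients mod 7: 3·t ≡ 2 (mod 7).
    The inverse of 3 mod 7 is 5 (since 3·5 = 15 = 2·7 + 1), so t ≡ 5·2 = 10 ≡ 3 (mod 7).
    Then x = 300 + 304·3 = 1212, valid modulo lcm(304, 7) = 2128: x ≡ 1212 (mod 2128).
  Combine with x ≡ 9 (mod 11); new modulus lcm = 23408.
    Write x = 1212 + 2128·t and substitute into x ≡ 9 (mod 11): 2128·t ≡ 9 − 1212 = -1203 (mod 11).
    Reduce coefficients mod 11: 5·t ≡ 7 (mod 11).
    The inverse of 5 mod 11 is 9 (since 5·9 = 45 = 4·11 + 1), so t ≡ 9·7 = 63 ≡ 8 (mod 11).
    Then x = 1212 + 2128·8 = 18236, valid modulo lcm(2128, 11) = 23408: x ≡ 18236 (mod 23408).
Verify against each original: 18236 mod 19 = 15, 18236 mod 16 = 12, 18236 mod 7 = 1, 18236 mod 11 = 9.

x ≡ 18236 (mod 23408).


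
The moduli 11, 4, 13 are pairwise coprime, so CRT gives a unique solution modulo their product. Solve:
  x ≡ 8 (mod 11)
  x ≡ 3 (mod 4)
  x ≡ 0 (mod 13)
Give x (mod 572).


Moduli 11, 4, 13 are pairwise coprime; by CRT there is a unique solution modulo M = 11 · 4 · 13 = 572.
Solve pairwise, accumulating the modulus:
  Start with x ≡ 8 (mod 11).
  Combine with x ≡ 3 (mod 4): since gcd(11, 4) = 1, we get a unique residue mod 44.
    Write x = 8 + 11·t and substitute into x ≡ 3 (mod 4): 11·t ≡ 3 − 8 = -5 (mod 4).
    Reduce coefficients mod 4: 3·t ≡ 3 (mod 4).
    The inverse of 3 mod 4 is 3 (since 3·3 = 9 = 2·4 + 1), so t ≡ 3·3 = 9 ≡ 1 (mod 4).
    Then x = 8 + 11·1 = 19, valid modulo lcm(11, 4) = 44: x ≡ 19 (mod 44).
  Combine with x ≡ 0 (mod 13): since gcd(44, 13) = 1, we get a unique residue mod 572.
    Write x = 19 + 44·t and substitute into x ≡ 0 (mod 13): 44·t ≡ 0 − 19 = -19 (mod 13).
    Reduce coefficients mod 13: 5·t ≡ 7 (mod 13).
    The inverse of 5 mod 13 is 8 (since 5·8 = 40 = 3·13 + 1), so t ≡ 8·7 = 56 ≡ 4 (mod 13).
    Then x = 19 + 44·4 = 195, valid modulo lcm(44, 13) = 572: x ≡ 195 (mod 572).
Verify: 195 mod 11 = 8 ✓, 195 mod 4 = 3 ✓, 195 mod 13 = 0 ✓.

x ≡ 195 (mod 572).


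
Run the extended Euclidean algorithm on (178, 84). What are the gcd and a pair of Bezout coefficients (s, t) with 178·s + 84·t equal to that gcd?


Euclidean algorithm on (178, 84) — divide until remainder is 0:
  178 = 2 · 84 + 10
  84 = 8 · 10 + 4
  10 = 2 · 4 + 2
  4 = 2 · 2 + 0
gcd(178, 84) = 2.
Track Bezout coefficients alongside the remainders: start with r₀ = 178 = a·1 + b·0 (s = 1, t = 0) and r₁ = 84 = a·0 + b·1 (s = 0, t = 1); each new remainder r_{k+1} = r_{k-1} − q_k·r_k inherits s_{k+1} = s_{k-1} − q_k·s_k, t_{k+1} = t_{k-1} − q_k·t_k, so r_k = a·s_k + b·t_k at every step:
  q = 2: r = 10, s = 1 − 2·0 = 1, t = 0 − 2·1 = -2  (check: 178·1 + 84·(-2) = 10)
  q = 8: r = 4, s = 0 − 8·1 = -8, t = 1 − 8·(-2) = 17  (check: 178·(-8) + 84·17 = 4)
  q = 2: r = 2, s = 1 − 2·(-8) = 17, t = -2 − 2·17 = -36  (check: 178·17 + 84·(-36) = 2)
The row with r = 2 (the gcd) gives the Bezout coefficients s = 17, t = -36.
Result: 178 · (17) + 84 · (-36) = 2.

gcd(178, 84) = 2; s = 17, t = -36 (check: 178·17 + 84·(-36) = 2).


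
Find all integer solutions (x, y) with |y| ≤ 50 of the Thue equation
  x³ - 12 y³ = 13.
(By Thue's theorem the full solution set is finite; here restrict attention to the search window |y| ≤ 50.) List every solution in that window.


The equation is x³ - 12y³ = 13. For fixed y, x³ = 12·y³ + 13, so a solution requires the RHS to be a perfect cube.
Strategy: iterate y from -50 to 50, compute RHS = 12·y³ + 13, and check whether it is a (positive or negative) perfect cube.
Check small values of y:
  y = 0: RHS = 13 is not a perfect cube.
  y = 1: RHS = 25 is not a perfect cube.
  y = -1: RHS = 1 = (1)³ ⇒ x = 1 works.
  y = 2: RHS = 109 is not a perfect cube.
  y = -2: RHS = -83 is not a perfect cube.
  y = 3: RHS = 337 is not a perfect cube.
  y = -3: RHS = -311 is not a perfect cube.
Continuing the search up to |y| = 50 finds no further solutions beyond those listed.
Collected solutions: (1, -1).

Solutions (with |y| ≤ 50): (1, -1).


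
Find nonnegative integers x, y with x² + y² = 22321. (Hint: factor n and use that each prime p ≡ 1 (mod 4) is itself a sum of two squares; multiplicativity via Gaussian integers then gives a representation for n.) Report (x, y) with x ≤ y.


Step 1: Factor n = 22321 = 13 · 17 · 101.
Step 2: Check the mod-4 condition on each prime factor: 13 ≡ 1 (mod 4), exponent 1; 17 ≡ 1 (mod 4), exponent 1; 101 ≡ 1 (mod 4), exponent 1.
All primes ≡ 3 (mod 4) appear to even exponent (or don't appear), so by the two-squares theorem n IS expressible as a sum of two squares.
Step 3: Build a representation. Here n = 13 · 17 · 101 is a product of primes ≡ 1 (mod 4). Each prime p ≡ 1 (mod 4) is itself a sum of two squares; find a² by testing p − a² for a perfect square:
  13: 13 − 1² = 12, 13 − 2² = 9 = 3² ⇒ 13 = 2² + 3².
  17: 17 − 1² = 16 = 4² ⇒ 17 = 1² + 4².
  101: 101 − 1² = 100 = 10² ⇒ 101 = 1² + 10².
  Combine using the Brahmagupta–Fibonacci identity (a² + b²)(c² + d²) = (ac − bd)² + (ad + bc)² = (ac + bd)² + (ad − bc)²:
  13 · 17 = 221: from (2² + 3²)(1² + 4²), take (2·1 − 3·4, 2·4 + 3·1) = (2 − 12, 8 + 3) = (-10, 11); dropping signs (only squares matter) gives (10, 11); check 10² + 11² = 100 + 121 = 221 ✓.
  221 · 101 = 22321: from (10² + 11²)(1² + 10²), take (10·1 − 11·10, 10·10 + 11·1) = (10 − 110, 100 + 11) = (-100, 111); dropping signs (only squares matter) gives (100, 111); check 100² + 111² = 10000 + 12321 = 22321 ✓.
Step 4: Order so x ≤ y and verify: 100² + 111² = 10000 + 12321 = 22321 = n. ✓

n = 22321 = 100² + 111² (one valid representation with x ≤ y).


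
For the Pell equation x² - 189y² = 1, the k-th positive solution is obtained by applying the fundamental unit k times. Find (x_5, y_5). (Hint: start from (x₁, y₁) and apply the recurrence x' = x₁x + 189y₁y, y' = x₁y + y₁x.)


Step 1: Find the fundamental solution (x₁, y₁) of x² - 189y² = 1.
  Expand √189 as a continued fraction. a₀ = ⌊√189⌋ = 13; iterate m_{k+1} = d_k·a_k − m_k, d_{k+1} = (189 − m_{k+1}²)/d_k, a_{k+1} = ⌊(a₀ + m_{k+1})/d_{k+1}⌋ (starting m₀ = 0, d₀ = 1), with convergents p_k = a_k·p_{k-1} + p_{k-2}, q_k = a_k·q_{k-1} + q_{k-2} (p₋₁ = 1, q₋₁ = 0):
  k = 0: a₀ = 13; p₀/q₀ = 13/1; p₀² − 189·q₀² = 169 − 189 = -20.
  k = 1: m = 13, d = 20, a = ⌊(13 + 13)/20⌋ = 1; p/q = (1·13 + 1)/(1·1 + 0) = 14/1; p² − 189·q² = 196 − 189 = 7.
  k = 2: m = 7, d = 7, a = ⌊(13 + 7)/7⌋ = 2; p/q = (2·14 + 13)/(2·1 + 1) = 41/3; p² − 189·q² = 1681 − 1701 = -20.
  k = 3: m = 7, d = 20, a = ⌊(13 + 7)/20⌋ = 1; p/q = (1·41 + 14)/(1·3 + 1) = 55/4; p² − 189·q² = 3025 − 3024 = 1.
  The first convergent with p² − 189·q² = 1 gives the fundamental solution (x₁, y₁) = (55, 4).
Step 2: Apply the recurrence (x_{n+1}, y_{n+1}) = (x₁x_n + 189y₁y_n, x₁y_n + y₁x_n) repeatedly.
  From (x_1, y_1) = (55, 4): x_2 = 55·55 + 189·4·4 = 6049; y_2 = 55·4 + 4·55 = 440.
  From (x_2, y_2) = (6049, 440): x_3 = 55·6049 + 189·4·440 = 665335; y_3 = 55·440 + 4·6049 = 48396.
  From (x_3, y_3) = (665335, 48396): x_4 = 55·665335 + 189·4·48396 = 73180801; y_4 = 55·48396 + 4·665335 = 5323120.
  From (x_4, y_4) = (73180801, 5323120): x_5 = 55·73180801 + 189·4·5323120 = 8049222775; y_5 = 55·5323120 + 4·73180801 = 585494804.
Step 3: Verify x_5² - 189·y_5² = 64789987281578700625 - 64789987281578700624 = 1 (should be 1). ✓

(x_1, y_1) = (55, 4); (x_5, y_5) = (8049222775, 585494804).


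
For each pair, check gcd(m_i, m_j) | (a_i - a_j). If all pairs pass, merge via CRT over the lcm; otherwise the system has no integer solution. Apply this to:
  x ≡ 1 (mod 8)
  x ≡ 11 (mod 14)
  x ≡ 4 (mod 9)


Moduli 8, 14, 9 are not pairwise coprime, so CRT works modulo lcm(m_i) when all pairwise compatibility conditions hold.
Pairwise compatibility: gcd(m_i, m_j) must divide a_i - a_j for every pair.
Merge one congruence at a time:
  Start: x ≡ 1 (mod 8).
  Combine with x ≡ 11 (mod 14): gcd(8, 14) = 2; 11 - 1 = 10, which IS divisible by 2, so compatible.
    Write x = 1 + 8·t and substitute into x ≡ 11 (mod 14): 8·t ≡ 11 − 1 = 10 (mod 14).
    Divide the congruence (and modulus) by g = 2: 4·t ≡ 5 (mod 7).
    The inverse of 4 mod 7 is 2 (since 4·2 = 8 = 1·7 + 1), so t ≡ 2·5 = 10 ≡ 3 (mod 7).
    Then x = 1 + 8·3 = 25, valid modulo lcm(8, 14) = 56: x ≡ 25 (mod 56).
  Combine with x ≡ 4 (mod 9): gcd(56, 9) = 1; 4 - 25 = -21, which IS divisible by 1, so compatible.
    Write x = 25 + 56·t and substitute into x ≡ 4 (mod 9): 56·t ≡ 4 − 25 = -21 (mod 9).
    Reduce coefficients mod 9: 2·t ≡ 6 (mod 9).
    The inverse of 2 mod 9 is 5 (since 2·5 = 10 = 1·9 + 1), so t ≡ 5·6 = 30 ≡ 3 (mod 9).
    Then x = 25 + 56·3 = 193, valid modulo lcm(56, 9) = 504: x ≡ 193 (mod 504).
Verify: 193 mod 8 = 1, 193 mod 14 = 11, 193 mod 9 = 4.

x ≡ 193 (mod 504).


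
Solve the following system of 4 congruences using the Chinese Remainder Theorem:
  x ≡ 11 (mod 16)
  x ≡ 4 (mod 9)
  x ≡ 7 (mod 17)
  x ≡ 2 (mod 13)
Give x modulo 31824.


Product of moduli M = 16 · 9 · 17 · 13 = 31824.
Merge one congruence at a time:
  Start: x ≡ 11 (mod 16).
  Combine with x ≡ 4 (mod 9); new modulus lcm = 144.
    Write x = 11 + 16·t and substitute into x ≡ 4 (mod 9): 16·t ≡ 4 − 11 = -7 (mod 9).
    Reduce coefficients mod 9: 7·t ≡ 2 (mod 9).
    The inverse of 7 mod 9 is 4 (since 7·4 = 28 = 3·9 + 1), so t ≡ 4·2 = 8 ≡ 8 (mod 9).
    Then x = 11 + 16·8 = 139, valid modulo lcm(16, 9) = 144: x ≡ 139 (mod 144).
  Combine with x ≡ 7 (mod 17); new modulus lcm = 2448.
    Write x = 139 + 144·t and substitute into x ≡ 7 (mod 17): 144·t ≡ 7 − 139 = -132 (mod 17).
    Reduce coefficients mod 17: 8·t ≡ 4 (mod 17).
    The inverse of 8 mod 17 is 15 (since 8·15 = 120 = 7·17 + 1), so t ≡ 15·4 = 60 ≡ 9 (mod 17).
    Then x = 139 + 144·9 = 1435, valid modulo lcm(144, 17) = 2448: x ≡ 1435 (mod 2448).
  Combine with x ≡ 2 (mod 13); new modulus lcm = 31824.
    Write x = 1435 + 2448·t and substitute into x ≡ 2 (mod 13): 2448·t ≡ 2 − 1435 = -1433 (mod 13).
    Reduce coefficients mod 13: 4·t ≡ 10 (mod 13).
    The inverse of 4 mod 13 is 10 (since 4·10 = 40 = 3·13 + 1), so t ≡ 10·10 = 100 ≡ 9 (mod 13).
    Then x = 1435 + 2448·9 = 23467, valid modulo lcm(2448, 13) = 31824: x ≡ 23467 (mod 31824).
Verify against each original: 23467 mod 16 = 11, 23467 mod 9 = 4, 23467 mod 17 = 7, 23467 mod 13 = 2.

x ≡ 23467 (mod 31824).


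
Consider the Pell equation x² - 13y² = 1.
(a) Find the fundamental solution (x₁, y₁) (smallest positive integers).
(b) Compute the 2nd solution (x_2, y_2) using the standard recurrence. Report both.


Step 1: Find the fundamental solution (x₁, y₁) of x² - 13y² = 1.
  Expand √13 as a continued fraction. a₀ = ⌊√13⌋ = 3; iterate m_{k+1} = d_k·a_k − m_k, d_{k+1} = (13 − m_{k+1}²)/d_k, a_{k+1} = ⌊(a₀ + m_{k+1})/d_{k+1}⌋ (starting m₀ = 0, d₀ = 1), with convergents p_k = a_k·p_{k-1} + p_{k-2}, q_k = a_k·q_{k-1} + q_{k-2} (p₋₁ = 1, q₋₁ = 0):
  k = 0: a₀ = 3; p₀/q₀ = 3/1; p₀² − 13·q₀² = 9 − 13 = -4.
  k = 1: m = 3, d = 4, a = ⌊(3 + 3)/4⌋ = 1; p/q = (1·3 + 1)/(1·1 + 0) = 4/1; p² − 13·q² = 16 − 13 = 3.
  k = 2: m = 1, d = 3, a = ⌊(3 + 1)/3⌋ = 1; p/q = (1·4 + 3)/(1·1 + 1) = 7/2; p² − 13·q² = 49 − 52 = -3.
  k = 3: m = 2, d = 3, a = ⌊(3 + 2)/3⌋ = 1; p/q = (1·7 + 4)/(1·2 + 1) = 11/3; p² − 13·q² = 121 − 117 = 4.
  k = 4: m = 1, d = 4, a = ⌊(3 + 1)/4⌋ = 1; p/q = (1·11 + 7)/(1·3 + 2) = 18/5; p² − 13·q² = 324 − 325 = -1.
  k = 5: m = 3, d = 1, a = ⌊(3 + 3)/1⌋ = 6; p/q = (6·18 + 11)/(6·5 + 3) = 119/33; p² − 13·q² = 14161 − 14157 = 4.
  k = 6: m = 3, d = 4, a = ⌊(3 + 3)/4⌋ = 1; p/q = (1·119 + 18)/(1·33 + 5) = 137/38; p² − 13·q² = 18769 − 18772 = -3.
  k = 7: m = 1, d = 3, a = ⌊(3 + 1)/3⌋ = 1; p/q = (1·137 + 119)/(1·38 + 33) = 256/71; p² − 13·q² = 65536 − 65533 = 3.
  k = 8: m = 2, d = 3, a = ⌊(3 + 2)/3⌋ = 1; p/q = (1·256 + 137)/(1·71 + 38) = 393/109; p² − 13·q² = 154449 − 154453 = -4.
  k = 9: m = 1, d = 4, a = ⌊(3 + 1)/4⌋ = 1; p/q = (1·393 + 256)/(1·109 + 71) = 649/180; p² − 13·q² = 421201 − 421200 = 1.
  The first convergent with p² − 13·q² = 1 gives the fundamental solution (x₁, y₁) = (649, 180).
Step 2: Apply the recurrence (x_{n+1}, y_{n+1}) = (x₁x_n + 13y₁y_n, x₁y_n + y₁x_n) repeatedly.
  From (x_1, y_1) = (649, 180): x_2 = 649·649 + 13·180·180 = 842401; y_2 = 649·180 + 180·649 = 233640.
Step 3: Verify x_2² - 13·y_2² = 709639444801 - 709639444800 = 1 (should be 1). ✓

(x_1, y_1) = (649, 180); (x_2, y_2) = (842401, 233640).


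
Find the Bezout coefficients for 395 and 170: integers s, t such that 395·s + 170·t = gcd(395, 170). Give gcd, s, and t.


Euclidean algorithm on (395, 170) — divide until remainder is 0:
  395 = 2 · 170 + 55
  170 = 3 · 55 + 5
  55 = 11 · 5 + 0
gcd(395, 170) = 5.
Track Bezout coefficients alongside the remainders: start with r₀ = 395 = a·1 + b·0 (s = 1, t = 0) and r₁ = 170 = a·0 + b·1 (s = 0, t = 1); each new remainder r_{k+1} = r_{k-1} − q_k·r_k inherits s_{k+1} = s_{k-1} − q_k·s_k, t_{k+1} = t_{k-1} − q_k·t_k, so r_k = a·s_k + b·t_k at every step:
  q = 2: r = 55, s = 1 − 2·0 = 1, t = 0 − 2·1 = -2  (check: 395·1 + 170·(-2) = 55)
  q = 3: r = 5, s = 0 − 3·1 = -3, t = 1 − 3·(-2) = 7  (check: 395·(-3) + 170·7 = 5)
The row with r = 5 (the gcd) gives the Bezout coefficients s = -3, t = 7.
Result: 395 · (-3) + 170 · (7) = 5.

gcd(395, 170) = 5; s = -3, t = 7 (check: 395·(-3) + 170·7 = 5).


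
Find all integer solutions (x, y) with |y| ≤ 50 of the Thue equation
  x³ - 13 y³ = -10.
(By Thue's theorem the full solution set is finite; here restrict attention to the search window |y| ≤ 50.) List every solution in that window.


The equation is x³ - 13y³ = -10. For fixed y, x³ = 13·y³ − 10, so a solution requires the RHS to be a perfect cube.
Strategy: iterate y from -50 to 50, compute RHS = 13·y³ − 10, and check whether it is a (positive or negative) perfect cube.
Check small values of y:
  y = 0: RHS = -10 is not a perfect cube.
  y = 1: RHS = 3 is not a perfect cube.
  y = -1: RHS = -23 is not a perfect cube.
  y = 2: RHS = 94 is not a perfect cube.
  y = -2: RHS = -114 is not a perfect cube.
  y = 3: RHS = 341 is not a perfect cube.
  y = -3: RHS = -361 is not a perfect cube.
Continuing the search up to |y| = 50 finds no solutions either.
No (x, y) in the scanned range satisfies the equation.

No integer solutions with |y| ≤ 50.


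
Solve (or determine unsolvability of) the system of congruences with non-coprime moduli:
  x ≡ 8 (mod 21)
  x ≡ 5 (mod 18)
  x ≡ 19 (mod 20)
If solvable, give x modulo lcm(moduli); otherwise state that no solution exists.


Moduli 21, 18, 20 are not pairwise coprime, so CRT works modulo lcm(m_i) when all pairwise compatibility conditions hold.
Pairwise compatibility: gcd(m_i, m_j) must divide a_i - a_j for every pair.
Merge one congruence at a time:
  Start: x ≡ 8 (mod 21).
  Combine with x ≡ 5 (mod 18): gcd(21, 18) = 3; 5 - 8 = -3, which IS divisible by 3, so compatible.
    Write x = 8 + 21·t and substitute into x ≡ 5 (mod 18): 21·t ≡ 5 − 8 = -3 (mod 18).
    Divide the congruence (and modulus) by g = 3: 7·t ≡ -1 (mod 6).
    Reduce coefficients mod 6: 1·t ≡ 5 (mod 6).
    So t ≡ 5 (mod 6).
    Then x = 8 + 21·5 = 113, valid modulo lcm(21, 18) = 126: x ≡ 113 (mod 126).
  Combine with x ≡ 19 (mod 20): gcd(126, 20) = 2; 19 - 113 = -94, which IS divisible by 2, so compatible.
    Write x = 113 + 126·t and substitute into x ≡ 19 (mod 20): 126·t ≡ 19 − 113 = -94 (mod 20).
    Divide the congruence (and modulus) by g = 2: 63·t ≡ -47 (mod 10).
    Reduce coefficients mod 10: 3·t ≡ 3 (mod 10).
    The inverse of 3 mod 10 is 7 (since 3·7 = 21 = 2·10 + 1), so t ≡ 7·3 = 21 ≡ 1 (mod 10).
    Then x = 113 + 126·1 = 239, valid modulo lcm(126, 20) = 1260: x ≡ 239 (mod 1260).
Verify: 239 mod 21 = 8, 239 mod 18 = 5, 239 mod 20 = 19.

x ≡ 239 (mod 1260).


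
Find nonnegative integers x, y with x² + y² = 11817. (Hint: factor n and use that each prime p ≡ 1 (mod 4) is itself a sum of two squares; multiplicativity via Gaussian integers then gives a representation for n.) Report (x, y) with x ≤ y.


Step 1: Factor n = 11817 = 3^2 · 13 · 101.
Step 2: Check the mod-4 condition on each prime factor: 3 ≡ 3 (mod 4), exponent 2 (must be even); 13 ≡ 1 (mod 4), exponent 1; 101 ≡ 1 (mod 4), exponent 1.
All primes ≡ 3 (mod 4) appear to even exponent (or don't appear), so by the two-squares theorem n IS expressible as a sum of two squares.
Step 3: Build a representation. Group n = k² · m with k = 3 and m = 13 · 101 = 1313 (a product of primes ≡ 1 (mod 4)); a representation of m scales to one of n via (k·x)² + (k·y)² = k²(x² + y²). Each prime p ≡ 1 (mod 4) is itself a sum of two squares; find a² by testing p − a² for a perfect square:
  13: 13 − 1² = 12, 13 − 2² = 9 = 3² ⇒ 13 = 2² + 3².
  101: 101 − 1² = 100 = 10² ⇒ 101 = 1² + 10².
  Combine using the Brahmagupta–Fibonacci identity (a² + b²)(c² + d²) = (ac − bd)² + (ad + bc)² = (ac + bd)² + (ad − bc)²:
  13 · 101 = 1313: from (2² + 3²)(1² + 10²), take (2·1 − 3·10, 2·10 + 3·1) = (2 − 30, 20 + 3) = (-28, 23); dropping signs (only squares matter) gives (28, 23); check 28² + 23² = 784 + 529 = 1313 ✓.
  Scale by k = 3: (3·28, 3·23) = (84, 69).
Step 4: Order so x ≤ y and verify: 69² + 84² = 4761 + 7056 = 11817 = n. ✓

n = 11817 = 69² + 84² (one valid representation with x ≤ y).


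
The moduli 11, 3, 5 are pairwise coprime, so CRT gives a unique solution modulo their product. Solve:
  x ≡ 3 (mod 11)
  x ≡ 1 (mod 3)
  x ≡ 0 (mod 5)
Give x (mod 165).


Moduli 11, 3, 5 are pairwise coprime; by CRT there is a unique solution modulo M = 11 · 3 · 5 = 165.
Solve pairwise, accumulating the modulus:
  Start with x ≡ 3 (mod 11).
  Combine with x ≡ 1 (mod 3): since gcd(11, 3) = 1, we get a unique residue mod 33.
    Write x = 3 + 11·t and substitute into x ≡ 1 (mod 3): 11·t ≡ 1 − 3 = -2 (mod 3).
    Reduce coefficients mod 3: 2·t ≡ 1 (mod 3).
    The inverse of 2 mod 3 is 2 (since 2·2 = 4 = 1·3 + 1), so t ≡ 2·1 = 2 ≡ 2 (mod 3).
    Then x = 3 + 11·2 = 25, valid modulo lcm(11, 3) = 33: x ≡ 25 (mod 33).
  Combine with x ≡ 0 (mod 5): since gcd(33, 5) = 1, we get a unique residue mod 165.
    Write x = 25 + 33·t and substitute into x ≡ 0 (mod 5): 33·t ≡ 0 − 25 = -25 (mod 5).
    Reduce coefficients mod 5: 3·t ≡ 0 (mod 5).
    The inverse of 3 mod 5 is 2 (since 3·2 = 6 = 1·5 + 1), so t ≡ 2·0 = 0 ≡ 0 (mod 5).
    Then x = 25 + 33·0 = 25, valid modulo lcm(33, 5) = 165: x ≡ 25 (mod 165).
Verify: 25 mod 11 = 3 ✓, 25 mod 3 = 1 ✓, 25 mod 5 = 0 ✓.

x ≡ 25 (mod 165).


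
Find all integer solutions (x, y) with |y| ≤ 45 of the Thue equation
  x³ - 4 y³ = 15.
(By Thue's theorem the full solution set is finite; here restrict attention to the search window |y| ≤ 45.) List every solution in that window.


The equation is x³ - 4y³ = 15. For fixed y, x³ = 4·y³ + 15, so a solution requires the RHS to be a perfect cube.
Strategy: iterate y from -45 to 45, compute RHS = 4·y³ + 15, and check whether it is a (positive or negative) perfect cube.
Check small values of y:
  y = 0: RHS = 15 is not a perfect cube.
  y = 1: RHS = 19 is not a perfect cube.
  y = -1: RHS = 11 is not a perfect cube.
  y = 2: RHS = 47 is not a perfect cube.
  y = -2: RHS = -17 is not a perfect cube.
  y = 3: RHS = 123 is not a perfect cube.
  y = -3: RHS = -93 is not a perfect cube.
Continuing the search up to |y| = 45 finds no solutions either.
No (x, y) in the scanned range satisfies the equation.

No integer solutions with |y| ≤ 45.


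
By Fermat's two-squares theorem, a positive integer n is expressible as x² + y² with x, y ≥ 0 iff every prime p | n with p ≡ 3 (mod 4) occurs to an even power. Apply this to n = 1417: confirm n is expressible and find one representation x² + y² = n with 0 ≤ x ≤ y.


Step 1: Factor n = 1417 = 13 · 109.
Step 2: Check the mod-4 condition on each prime factor: 13 ≡ 1 (mod 4), exponent 1; 109 ≡ 1 (mod 4), exponent 1.
All primes ≡ 3 (mod 4) appear to even exponent (or don't appear), so by the two-squares theorem n IS expressible as a sum of two squares.
Step 3: Build a representation. Here n = 13 · 109 is a product of primes ≡ 1 (mod 4). Each prime p ≡ 1 (mod 4) is itself a sum of two squares; find a² by testing p − a² for a perfect square:
  13: 13 − 1² = 12, 13 − 2² = 9 = 3² ⇒ 13 = 2² + 3².
  109: 109 − 1² = 108, 109 − 2² = 105, 109 − 3² = 100 = 10² ⇒ 109 = 3² + 10².
  Combine using the Brahmagupta–Fibonacci identity (a² + b²)(c² + d²) = (ac − bd)² + (ad + bc)² = (ac + bd)² + (ad − bc)²:
  13 · 109 = 1417: from (2² + 3²)(3² + 10²), take (2·3 − 3·10, 2·10 + 3·3) = (6 − 30, 20 + 9) = (-24, 29); dropping signs (only squares matter) gives (24, 29); check 24² + 29² = 576 + 841 = 1417 ✓.
Step 4: Order so x ≤ y and verify: 24² + 29² = 576 + 841 = 1417 = n. ✓

n = 1417 = 24² + 29² (one valid representation with x ≤ y).


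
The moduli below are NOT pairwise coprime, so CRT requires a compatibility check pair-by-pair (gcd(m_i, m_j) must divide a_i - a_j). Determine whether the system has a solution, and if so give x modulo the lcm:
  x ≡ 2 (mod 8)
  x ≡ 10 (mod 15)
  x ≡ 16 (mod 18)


Moduli 8, 15, 18 are not pairwise coprime, so CRT works modulo lcm(m_i) when all pairwise compatibility conditions hold.
Pairwise compatibility: gcd(m_i, m_j) must divide a_i - a_j for every pair.
Merge one congruence at a time:
  Start: x ≡ 2 (mod 8).
  Combine with x ≡ 10 (mod 15): gcd(8, 15) = 1; 10 - 2 = 8, which IS divisible by 1, so compatible.
    Write x = 2 + 8·t and substitute into x ≡ 10 (mod 15): 8·t ≡ 10 − 2 = 8 (mod 15).
    The inverse of 8 mod 15 is 2 (since 8·2 = 16 = 1·15 + 1), so t ≡ 2·8 = 16 ≡ 1 (mod 15).
    Then x = 2 + 8·1 = 10, valid modulo lcm(8, 15) = 120: x ≡ 10 (mod 120).
  Combine with x ≡ 16 (mod 18): gcd(120, 18) = 6; 16 - 10 = 6, which IS divisible by 6, so compatible.
    Write x = 10 + 120·t and substitute into x ≡ 16 (mod 18): 120·t ≡ 16 − 10 = 6 (mod 18).
    Divide the congruence (and modulus) by g = 6: 20·t ≡ 1 (mod 3).
    Reduce coefficients mod 3: 2·t ≡ 1 (mod 3).
    The inverse of 2 mod 3 is 2 (since 2·2 = 4 = 1·3 + 1), so t ≡ 2·1 = 2 ≡ 2 (mod 3).
    Then x = 10 + 120·2 = 250, valid modulo lcm(120, 18) = 360: x ≡ 250 (mod 360).
Verify: 250 mod 8 = 2, 250 mod 15 = 10, 250 mod 18 = 16.

x ≡ 250 (mod 360).


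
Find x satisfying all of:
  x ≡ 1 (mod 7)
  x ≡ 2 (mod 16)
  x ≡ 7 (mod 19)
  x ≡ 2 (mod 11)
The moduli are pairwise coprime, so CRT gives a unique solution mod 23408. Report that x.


Product of moduli M = 7 · 16 · 19 · 11 = 23408.
Merge one congruence at a time:
  Start: x ≡ 1 (mod 7).
  Combine with x ≡ 2 (mod 16); new modulus lcm = 112.
    Write x = 1 + 7·t and substitute into x ≡ 2 (mod 16): 7·t ≡ 2 − 1 = 1 (mod 16).
    The inverse of 7 mod 16 is 7 (since 7·7 = 49 = 3·16 + 1), so t ≡ 7·1 = 7 ≡ 7 (mod 16).
    Then x = 1 + 7·7 = 50, valid modulo lcm(7, 16) = 112: x ≡ 50 (mod 112).
  Combine with x ≡ 7 (mod 19); new modulus lcm = 2128.
    Write x = 50 + 112·t and substitute into x ≡ 7 (mod 19): 112·t ≡ 7 − 50 = -43 (mod 19).
    Reduce coefficients mod 19: 17·t ≡ 14 (mod 19).
    The inverse of 17 mod 19 is 9 (since 17·9 = 153 = 8·19 + 1), so t ≡ 9·14 = 126 ≡ 12 (mod 19).
    Then x = 50 + 112·12 = 1394, valid modulo lcm(112, 19) = 2128: x ≡ 1394 (mod 2128).
  Combine with x ≡ 2 (mod 11); new modulus lcm = 23408.
    Write x = 1394 + 2128·t and substitute into x ≡ 2 (mod 11): 2128·t ≡ 2 − 1394 = -1392 (mod 11).
    Reduce coefficients mod 11: 5·t ≡ 5 (mod 11).
    The inverse of 5 mod 11 is 9 (since 5·9 = 45 = 4·11 + 1), so t ≡ 9·5 = 45 ≡ 1 (mod 11).
    Then x = 1394 + 2128·1 = 3522, valid modulo lcm(2128, 11) = 23408: x ≡ 3522 (mod 23408).
Verify against each original: 3522 mod 7 = 1, 3522 mod 16 = 2, 3522 mod 19 = 7, 3522 mod 11 = 2.

x ≡ 3522 (mod 23408).
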